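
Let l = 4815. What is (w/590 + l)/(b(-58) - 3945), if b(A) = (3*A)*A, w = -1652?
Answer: 24061/30735 ≈ 0.78285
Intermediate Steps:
b(A) = 3*A²
(w/590 + l)/(b(-58) - 3945) = (-1652/590 + 4815)/(3*(-58)² - 3945) = (-1652*1/590 + 4815)/(3*3364 - 3945) = (-14/5 + 4815)/(10092 - 3945) = (24061/5)/6147 = (24061/5)*(1/6147) = 24061/30735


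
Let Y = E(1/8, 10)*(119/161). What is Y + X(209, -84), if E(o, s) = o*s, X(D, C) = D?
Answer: 19313/92 ≈ 209.92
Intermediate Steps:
Y = 85/92 (Y = (10/8)*(119/161) = ((1/8)*10)*(119*(1/161)) = (5/4)*(17/23) = 85/92 ≈ 0.92391)
Y + X(209, -84) = 85/92 + 209 = 19313/92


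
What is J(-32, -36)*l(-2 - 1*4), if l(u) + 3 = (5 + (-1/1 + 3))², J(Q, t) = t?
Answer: -1656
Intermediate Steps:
l(u) = 46 (l(u) = -3 + (5 + (-1/1 + 3))² = -3 + (5 + (-1*1 + 3))² = -3 + (5 + (-1 + 3))² = -3 + (5 + 2)² = -3 + 7² = -3 + 49 = 46)
J(-32, -36)*l(-2 - 1*4) = -36*46 = -1656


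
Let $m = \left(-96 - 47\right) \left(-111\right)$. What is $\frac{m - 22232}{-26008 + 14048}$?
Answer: $\frac{6359}{11960} \approx 0.53169$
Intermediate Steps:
$m = 15873$ ($m = \left(-143\right) \left(-111\right) = 15873$)
$\frac{m - 22232}{-26008 + 14048} = \frac{15873 - 22232}{-26008 + 14048} = - \frac{6359}{-11960} = \left(-6359\right) \left(- \frac{1}{11960}\right) = \frac{6359}{11960}$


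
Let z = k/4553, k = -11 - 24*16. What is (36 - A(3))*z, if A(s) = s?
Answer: -13035/4553 ≈ -2.8629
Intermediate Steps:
k = -395 (k = -11 - 384 = -395)
z = -395/4553 ≈ -0.086756
(36 - A(3))*z = (36 - 1*3)*(-395/4553) = (36 - 3)*(-395/4553) = 33*(-395/4553) = -13035/4553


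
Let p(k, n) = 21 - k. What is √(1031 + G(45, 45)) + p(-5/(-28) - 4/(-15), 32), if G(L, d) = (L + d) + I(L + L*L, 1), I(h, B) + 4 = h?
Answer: 8633/420 + √3187 ≈ 77.008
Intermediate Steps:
I(h, B) = -4 + h
G(L, d) = -4 + d + L² + 2*L (G(L, d) = (L + d) + (-4 + (L + L*L)) = (L + d) + (-4 + (L + L²)) = (L + d) + (-4 + L + L²) = -4 + d + L² + 2*L)
√(1031 + G(45, 45)) + p(-5/(-28) - 4/(-15), 32) = √(1031 + (-4 + 45 + 45 + 45*(1 + 45))) + (21 - (-5/(-28) - 4/(-15))) = √(1031 + (-4 + 45 + 45 + 45*46)) + (21 - (-5*(-1/28) - 4*(-1/15))) = √(1031 + (-4 + 45 + 45 + 2070)) + (21 - (5/28 + 4/15)) = √(1031 + 2156) + (21 - 1*187/420) = √3187 + (21 - 187/420) = √3187 + 8633/420 = 8633/420 + √3187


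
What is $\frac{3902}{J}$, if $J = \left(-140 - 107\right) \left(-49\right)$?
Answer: $\frac{3902}{12103} \approx 0.3224$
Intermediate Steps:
$J = 12103$ ($J = \left(-247\right) \left(-49\right) = 12103$)
$\frac{3902}{J} = \frac{3902}{12103}$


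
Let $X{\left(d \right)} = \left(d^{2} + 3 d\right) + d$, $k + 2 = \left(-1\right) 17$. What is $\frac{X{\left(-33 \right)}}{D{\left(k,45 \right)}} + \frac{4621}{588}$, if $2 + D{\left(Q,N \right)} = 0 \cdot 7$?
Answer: $- \frac{276737}{588} \approx -470.64$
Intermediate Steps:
$k = -19$ ($k = -2 - 17 = -19$)
$D{\left(Q,N \right)} = -2$ ($D{\left(Q,N \right)} = -2 + 0 \cdot 7 = -2 + 0 = -2$)
$X{\left(d \right)} = d^{2} + 4 d$
$\frac{X{\left(-33 \right)}}{D{\left(k,45 \right)}} + \frac{4621}{588} = \frac{\left(-33\right) \left(4 - 33\right)}{-2} + \frac{4621}{588} = \left(-33\right) \left(-29\right) \left(- \frac{1}{2}\right) + 4621 \cdot \frac{1}{588} = 957 \left(- \frac{1}{2}\right) + \frac{4621}{588} = - \frac{957}{2} + \frac{4621}{588} = - \frac{276737}{588}$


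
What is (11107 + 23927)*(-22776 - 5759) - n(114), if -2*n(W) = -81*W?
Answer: -999699807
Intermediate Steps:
n(W) = 81*W/2 (n(W) = -(-81)*W/2 = 81*W/2)
(11107 + 23927)*(-22776 - 5759) - n(114) = (11107 + 23927)*(-22776 - 5759) - 81*114/2 = 35034*(-28535) - 1*4617 = -999695190 - 4617 = -999699807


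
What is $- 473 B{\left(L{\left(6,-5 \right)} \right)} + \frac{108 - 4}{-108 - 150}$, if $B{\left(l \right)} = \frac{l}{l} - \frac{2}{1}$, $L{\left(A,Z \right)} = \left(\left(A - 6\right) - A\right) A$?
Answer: $\frac{60965}{129} \approx 472.6$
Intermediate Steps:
$L{\left(A,Z \right)} = - 6 A$ ($L{\left(A,Z \right)} = \left(\left(A - 6\right) - A\right) A = \left(\left(-6 + A\right) - A\right) A = - 6 A$)
$B{\left(l \right)} = -1$ ($B{\left(l \right)} = 1 - 2 = -1$)
$- 473 B{\left(L{\left(6,-5 \right)} \right)} + \frac{108 - 4}{-108 - 150} = \left(-473\right) \left(-1\right) + \frac{108 - 4}{-108 - 150} = 473 + \frac{104}{-258} = 473 + 104 \left(- \frac{1}{258}\right) = 473 - \frac{52}{129} = \frac{60965}{129}$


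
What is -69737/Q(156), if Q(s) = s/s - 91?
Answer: 69737/90 ≈ 774.86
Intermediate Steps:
Q(s) = -90 (Q(s) = 1 - 91 = -90)
-69737/Q(156) = -69737/(-90) = -69737*(-1)/90 = -1*(-69737/90) = 69737/90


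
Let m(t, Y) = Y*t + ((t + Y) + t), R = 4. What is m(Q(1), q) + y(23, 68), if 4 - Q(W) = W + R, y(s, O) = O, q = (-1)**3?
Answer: 66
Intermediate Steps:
q = -1
Q(W) = -W (Q(W) = 4 - (W + 4) = 4 - (4 + W) = 4 + (-4 - W) = -W)
m(t, Y) = Y + 2*t + Y*t (m(t, Y) = Y*t + ((Y + t) + t) = Y*t + (Y + 2*t) = Y + 2*t + Y*t)
m(Q(1), q) + y(23, 68) = (-1 + 2*(-1*1) - (-1)) + 68 = (-1 + 2*(-1) - 1*(-1)) + 68 = (-1 - 2 + 1) + 68 = -2 + 68 = 66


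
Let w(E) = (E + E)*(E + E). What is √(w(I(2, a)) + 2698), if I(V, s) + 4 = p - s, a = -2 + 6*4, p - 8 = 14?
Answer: √2762 ≈ 52.555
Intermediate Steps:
p = 22 (p = 8 + 14 = 22)
a = 22 (a = -2 + 24 = 22)
I(V, s) = 18 - s (I(V, s) = -4 + (22 - s) = 18 - s)
w(E) = 4*E² (w(E) = (2*E)*(2*E) = 4*E²)
√(w(I(2, a)) + 2698) = √(4*(18 - 1*22)² + 2698) = √(4*(18 - 22)² + 2698) = √(4*(-4)² + 2698) = √(4*16 + 2698) = √(64 + 2698) = √2762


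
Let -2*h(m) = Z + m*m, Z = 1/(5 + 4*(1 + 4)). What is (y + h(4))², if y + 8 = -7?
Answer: 1324801/2500 ≈ 529.92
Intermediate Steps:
y = -15 (y = -8 - 7 = -15)
Z = 1/25 (Z = 1/(5 + 4*5) = 1/(5 + 20) = 1/25 ≈ 0.040000)
h(m) = -1/50 - m²/2 (h(m) = -(1/25 + m*m)/2 = -(1/25 + m²)/2 = -1/50 - m²/2)
(y + h(4))² = (-15 + (-1/50 - ½*4²))² = (-15 + (-1/50 - ½*16))² = (-15 + (-1/50 - 8))² = (-15 - 401/50)² = (-1151/50)² = 1324801/2500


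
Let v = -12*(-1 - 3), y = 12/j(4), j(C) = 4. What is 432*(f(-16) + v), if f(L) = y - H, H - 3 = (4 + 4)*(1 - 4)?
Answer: 31104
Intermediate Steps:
H = -21 (H = 3 + (4 + 4)*(1 - 4) = 3 + 8*(-3) = 3 - 24 = -21)
y = 3 (y = 12/4 = 12*(1/4) = 3)
v = 48 (v = -12*(-4) = 48)
f(L) = 24 (f(L) = 3 - 1*(-21) = 3 + 21 = 24)
432*(f(-16) + v) = 432*(24 + 48) = 432*72 = 31104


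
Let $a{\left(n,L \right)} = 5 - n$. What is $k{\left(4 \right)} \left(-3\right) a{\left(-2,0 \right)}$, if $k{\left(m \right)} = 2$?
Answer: $-42$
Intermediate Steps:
$k{\left(4 \right)} \left(-3\right) a{\left(-2,0 \right)} = 2 \left(-3\right) \left(5 - -2\right) = - 6 \left(5 + 2\right) = \left(-6\right) 7 = -42$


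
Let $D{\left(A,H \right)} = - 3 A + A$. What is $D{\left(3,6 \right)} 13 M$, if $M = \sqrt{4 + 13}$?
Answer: $- 78 \sqrt{17} \approx -321.6$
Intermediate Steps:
$D{\left(A,H \right)} = - 2 A$
$M = \sqrt{17} \approx 4.1231$
$D{\left(3,6 \right)} 13 M = \left(-2\right) 3 \cdot 13 \sqrt{17} = \left(-6\right) 13 \sqrt{17} = - 78 \sqrt{17}$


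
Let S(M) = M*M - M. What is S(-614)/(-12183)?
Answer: -125870/4061 ≈ -30.995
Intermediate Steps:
S(M) = M² - M
S(-614)/(-12183) = -614*(-1 - 614)/(-12183) = -614*(-615)*(-1/12183) = 377610*(-1/12183) = -125870/4061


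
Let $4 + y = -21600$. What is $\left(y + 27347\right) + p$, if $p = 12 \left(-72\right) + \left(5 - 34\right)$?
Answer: $4850$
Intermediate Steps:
$y = -21604$ ($y = -4 - 21600 = -21604$)
$p = -893$ ($p = -864 + \left(5 - 34\right) = -864 - 29 = -893$)
$\left(y + 27347\right) + p = \left(-21604 + 27347\right) - 893 = 5743 - 893 = 4850$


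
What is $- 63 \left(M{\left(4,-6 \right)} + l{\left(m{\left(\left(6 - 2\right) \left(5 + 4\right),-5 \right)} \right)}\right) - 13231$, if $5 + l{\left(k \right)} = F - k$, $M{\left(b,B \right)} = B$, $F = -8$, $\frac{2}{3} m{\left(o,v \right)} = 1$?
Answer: $- \frac{23879}{2} \approx -11940.0$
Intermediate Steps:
$m{\left(o,v \right)} = \frac{3}{2}$ ($m{\left(o,v \right)} = \frac{3}{2} \cdot 1 = \frac{3}{2}$)
$l{\left(k \right)} = -13 - k$ ($l{\left(k \right)} = -5 - \left(8 + k\right) = -13 - k$)
$- 63 \left(M{\left(4,-6 \right)} + l{\left(m{\left(\left(6 - 2\right) \left(5 + 4\right),-5 \right)} \right)}\right) - 13231 = - 63 \left(-6 - \frac{29}{2}\right) - 13231 = \left(-63\right) \left(- \frac{41}{2}\right) - 13231 = \frac{2583}{2} - 13231 = - \frac{23879}{2}$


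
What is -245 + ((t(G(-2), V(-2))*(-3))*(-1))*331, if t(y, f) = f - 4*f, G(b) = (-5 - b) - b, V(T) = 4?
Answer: -12161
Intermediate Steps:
G(b) = -5 - 2*b
t(y, f) = -3*f
-245 + ((t(G(-2), V(-2))*(-3))*(-1))*331 = -245 + ((-3*4*(-3))*(-1))*331 = -245 + (-12*(-3)*(-1))*331 = -245 + (36*(-1))*331 = -245 - 36*331 = -245 - 11916 = -12161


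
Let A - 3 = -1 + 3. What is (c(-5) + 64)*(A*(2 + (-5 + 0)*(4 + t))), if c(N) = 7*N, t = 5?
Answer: -6235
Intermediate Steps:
A = 5 (A = 3 + (-1 + 3) = 3 + 2 = 5)
(c(-5) + 64)*(A*(2 + (-5 + 0)*(4 + t))) = (7*(-5) + 64)*(5*(2 + (-5 + 0)*(4 + 5))) = (-35 + 64)*(5*(2 - 5*9)) = 29*(5*(2 - 45)) = 29*(5*(-43)) = 29*(-215) = -6235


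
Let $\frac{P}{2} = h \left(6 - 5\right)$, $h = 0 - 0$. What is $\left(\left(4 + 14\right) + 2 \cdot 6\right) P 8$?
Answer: $0$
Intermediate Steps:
$h = 0$ ($h = 0 + 0 = 0$)
$P = 0$ ($P = 2 \cdot 0 \left(6 - 5\right) = 2 \cdot 0 \cdot 1 = 2 \cdot 0 = 0$)
$\left(\left(4 + 14\right) + 2 \cdot 6\right) P 8 = \left(\left(4 + 14\right) + 2 \cdot 6\right) 0 \cdot 8 = \left(18 + 12\right) 0 \cdot 8 = 30 \cdot 0 \cdot 8 = 0 \cdot 8 = 0$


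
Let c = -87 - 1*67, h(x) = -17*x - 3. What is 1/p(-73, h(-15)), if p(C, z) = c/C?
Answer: 73/154 ≈ 0.47403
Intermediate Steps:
h(x) = -3 - 17*x
c = -154 (c = -87 - 67 = -154)
p(C, z) = -154/C
1/p(-73, h(-15)) = 1/(-154/(-73)) = 1/(-154*(-1/73)) = 1/(154/73) = 73/154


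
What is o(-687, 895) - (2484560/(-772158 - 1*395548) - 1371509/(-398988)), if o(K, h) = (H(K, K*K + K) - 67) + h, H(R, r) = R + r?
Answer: 109817843389155635/232950340764 ≈ 4.7142e+5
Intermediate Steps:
o(K, h) = -67 + h + K**2 + 2*K (o(K, h) = ((K + (K*K + K)) - 67) + h = ((K + (K**2 + K)) - 67) + h = ((K + (K + K**2)) - 67) + h = ((K**2 + 2*K) - 67) + h = (-67 + K**2 + 2*K) + h = -67 + h + K**2 + 2*K)
o(-687, 895) - (2484560/(-772158 - 1*395548) - 1371509/(-398988)) = (-67 - 687 + 895 - 687*(1 - 687)) - (2484560/(-772158 - 1*395548) - 1371509/(-398988)) = (-67 - 687 + 895 - 687*(-686)) - (2484560/(-772158 - 395548) - 1371509*(-1/398988)) = (-67 - 687 + 895 + 471282) - (2484560/(-1167706) + 1371509/398988) = 471423 - (2484560*(-1/1167706) + 1371509/398988) = 471423 - (-1242280/583853 + 1371509/398988) = 471423 - 1*305104831537/232950340764 = 471423 - 305104831537/232950340764 = 109817843389155635/232950340764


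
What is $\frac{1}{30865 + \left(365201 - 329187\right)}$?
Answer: $\frac{1}{66879} \approx 1.4952 \cdot 10^{-5}$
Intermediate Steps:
$\frac{1}{30865 + \left(365201 - 329187\right)} = \frac{1}{30865 + 36014} = \frac{1}{66879}$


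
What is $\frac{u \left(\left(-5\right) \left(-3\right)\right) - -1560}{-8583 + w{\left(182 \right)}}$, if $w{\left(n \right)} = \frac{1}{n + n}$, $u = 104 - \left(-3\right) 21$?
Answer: $- \frac{1479660}{3124211} \approx -0.47361$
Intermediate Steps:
$u = 167$ ($u = 104 - -63 = 104 + 63 = 167$)
$w{\left(n \right)} = \frac{1}{2 n}$
$\frac{u \left(\left(-5\right) \left(-3\right)\right) - -1560}{-8583 + w{\left(182 \right)}} = \frac{167 \left(\left(-5\right) \left(-3\right)\right) - -1560}{-8583 + \frac{1}{2 \cdot 182}} = \frac{167 \cdot 15 + 1560}{-8583 + \frac{1}{2} \cdot \frac{1}{182}} = \frac{2505 + 1560}{-8583 + \frac{1}{364}} = \frac{4065}{- \frac{3124211}{364}} = 4065 \left(- \frac{364}{3124211}\right) = - \frac{1479660}{3124211}$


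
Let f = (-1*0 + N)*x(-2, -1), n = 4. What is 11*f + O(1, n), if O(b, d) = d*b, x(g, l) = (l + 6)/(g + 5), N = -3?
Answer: -51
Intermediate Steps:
x(g, l) = (6 + l)/(5 + g)
O(b, d) = b*d
f = -5 (f = (-1*0 - 3)*((6 - 1)/(5 - 2)) = (0 - 3)*(5/3) = -5 ≈ -5.0000)
11*f + O(1, n) = 11*(-5) + 1*4 = -55 + 4 = -51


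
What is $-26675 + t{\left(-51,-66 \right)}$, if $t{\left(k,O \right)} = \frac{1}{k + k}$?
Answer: $- \frac{2720851}{102} \approx -26675.0$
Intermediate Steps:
$t{\left(k,O \right)} = \frac{1}{2 k}$
$-26675 + t{\left(-51,-66 \right)} = -26675 + \frac{1}{2 \left(-51\right)} = -26675 + \frac{1}{2} \left(- \frac{1}{51}\right) = -26675 - \frac{1}{102} = - \frac{2720851}{102}$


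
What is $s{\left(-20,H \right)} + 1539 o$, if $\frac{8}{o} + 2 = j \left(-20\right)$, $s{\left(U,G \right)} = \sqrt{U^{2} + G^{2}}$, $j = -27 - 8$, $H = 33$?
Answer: $\frac{6156}{349} + \sqrt{1489} \approx 56.227$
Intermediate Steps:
$j = -35$
$s{\left(U,G \right)} = \sqrt{G^{2} + U^{2}}$
$o = \frac{4}{349}$ ($o = \frac{8}{-2 - -700} = \frac{8}{-2 + 700} = \frac{8}{698} = 8 \cdot \frac{1}{698} = \frac{4}{349} \approx 0.011461$)
$s{\left(-20,H \right)} + 1539 o = \sqrt{33^{2} + \left(-20\right)^{2}} + 1539 \cdot \frac{4}{349} = \sqrt{1089 + 400} + \frac{6156}{349} = \sqrt{1489} + \frac{6156}{349} = \frac{6156}{349} + \sqrt{1489}$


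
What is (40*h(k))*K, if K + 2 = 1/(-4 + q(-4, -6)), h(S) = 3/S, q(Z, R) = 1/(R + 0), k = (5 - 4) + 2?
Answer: -448/5 ≈ -89.600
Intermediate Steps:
k = 3 (k = 1 + 2 = 3)
q(Z, R) = 1/R
K = -56/25 (K = -2 + 1/(-4 + 1/(-6)) = -2 + 1/(-4 - 1/6) = -2 + 1/(-25/6) = -2 - 6/25 = -56/25 ≈ -2.2400)
(40*h(k))*K = (40*(3/3))*(-56/25) = (40*(3*(1/3)))*(-56/25) = (40*1)*(-56/25) = 40*(-56/25) = -448/5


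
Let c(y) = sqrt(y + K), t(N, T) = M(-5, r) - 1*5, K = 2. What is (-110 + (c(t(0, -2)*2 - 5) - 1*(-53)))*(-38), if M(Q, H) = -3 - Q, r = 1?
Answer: 2166 - 114*I ≈ 2166.0 - 114.0*I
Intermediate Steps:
t(N, T) = -3 (t(N, T) = (-3 - 1*(-5)) - 1*5 = (-3 + 5) - 5 = 2 - 5 = -3)
c(y) = sqrt(2 + y) (c(y) = sqrt(y + 2) = sqrt(2 + y))
(-110 + (c(t(0, -2)*2 - 5) - 1*(-53)))*(-38) = (-110 + (sqrt(2 + (-3*2 - 5)) - 1*(-53)))*(-38) = (-110 + (sqrt(2 + (-6 - 5)) + 53))*(-38) = (-110 + (sqrt(2 - 11) + 53))*(-38) = (-110 + (sqrt(-9) + 53))*(-38) = (-110 + (3*I + 53))*(-38) = (-110 + (53 + 3*I))*(-38) = (-57 + 3*I)*(-38) = 2166 - 114*I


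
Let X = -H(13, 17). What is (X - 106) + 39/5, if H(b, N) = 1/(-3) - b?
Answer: -1273/15 ≈ -84.867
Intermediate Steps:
H(b, N) = -1/3 - b
X = 40/3 (X = -(-1/3 - 1*13) = -(-1/3 - 13) = -1*(-40/3) = 40/3 ≈ 13.333)
(X - 106) + 39/5 = (40/3 - 106) + 39/5 = -278/3 + 39*(1/5) = -278/3 + 39/5 = -1273/15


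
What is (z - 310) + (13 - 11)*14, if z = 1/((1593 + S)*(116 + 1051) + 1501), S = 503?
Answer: -690204305/2447533 ≈ -282.00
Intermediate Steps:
z = 1/2447533 (z = 1/((1593 + 503)*(116 + 1051) + 1501) = 1/(2096*1167 + 1501) = 1/(2446032 + 1501) = 1/2447533 ≈ 4.0857e-7)
(z - 310) + (13 - 11)*14 = (1/2447533 - 310) + (13 - 11)*14 = -758735229/2447533 + 2*14 = -758735229/2447533 + 28 = -690204305/2447533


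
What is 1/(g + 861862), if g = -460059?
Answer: 1/401803 ≈ 2.4888e-6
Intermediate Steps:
1/(g + 861862) = 1/(-460059 + 861862) = 1/401803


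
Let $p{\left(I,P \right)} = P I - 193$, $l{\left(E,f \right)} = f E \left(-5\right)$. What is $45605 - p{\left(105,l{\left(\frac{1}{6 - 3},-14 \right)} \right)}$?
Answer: $43348$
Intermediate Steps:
$l{\left(E,f \right)} = - 5 E f$ ($l{\left(E,f \right)} = E f \left(-5\right) = - 5 E f$)
$p{\left(I,P \right)} = -193 + I P$ ($p{\left(I,P \right)} = I P - 193 = -193 + I P$)
$45605 - p{\left(105,l{\left(\frac{1}{6 - 3},-14 \right)} \right)} = 45605 - \left(-193 + 105 \left(\left(-5\right) \frac{1}{6 - 3} \left(-14\right)\right)\right) = 45605 - \left(-193 + 105 \left(\left(-5\right) \frac{1}{3} \left(-14\right)\right)\right) = 45605 - \left(-193 + 105 \cdot \frac{70}{3}\right) = 45605 - \left(-193 + 2450\right) = 45605 - 2257 = 43348$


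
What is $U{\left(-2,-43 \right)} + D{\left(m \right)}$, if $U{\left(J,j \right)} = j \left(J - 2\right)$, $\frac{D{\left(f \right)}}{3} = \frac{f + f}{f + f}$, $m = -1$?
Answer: $175$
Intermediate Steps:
$D{\left(f \right)} = 3$ ($D{\left(f \right)} = 3 \frac{f + f}{f + f} = 3 \frac{2 f}{2 f} = 3 \cdot 2 f \frac{1}{2 f} = 3 \cdot 1 = 3$)
$U{\left(J,j \right)} = j \left(-2 + J\right)$
$U{\left(-2,-43 \right)} + D{\left(m \right)} = - 43 \left(-2 - 2\right) + 3 = \left(-43\right) \left(-4\right) + 3 = 172 + 3 = 175$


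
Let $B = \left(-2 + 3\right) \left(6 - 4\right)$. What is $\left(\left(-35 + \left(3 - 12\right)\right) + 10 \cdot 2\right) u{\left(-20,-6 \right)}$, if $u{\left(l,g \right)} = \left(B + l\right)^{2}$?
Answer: $-7776$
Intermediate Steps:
$B = 2$ ($B = 1 \cdot 2 = 2$)
$u{\left(l,g \right)} = \left(2 + l\right)^{2}$
$\left(\left(-35 + \left(3 - 12\right)\right) + 10 \cdot 2\right) u{\left(-20,-6 \right)} = \left(\left(-35 + \left(3 - 12\right)\right) + 10 \cdot 2\right) \left(2 - 20\right)^{2} = \left(\left(-35 + \left(3 - 12\right)\right) + 20\right) \left(-18\right)^{2} = \left(\left(-35 - 9\right) + 20\right) 324 = \left(-44 + 20\right) 324 = \left(-24\right) 324 = -7776$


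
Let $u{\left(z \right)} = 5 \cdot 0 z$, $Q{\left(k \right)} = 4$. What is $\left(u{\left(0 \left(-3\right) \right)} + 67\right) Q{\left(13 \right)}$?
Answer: $268$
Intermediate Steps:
$u{\left(z \right)} = 0$ ($u{\left(z \right)} = 0 z = 0$)
$\left(u{\left(0 \left(-3\right) \right)} + 67\right) Q{\left(13 \right)} = \left(0 + 67\right) 4 = 67 \cdot 4 = 268$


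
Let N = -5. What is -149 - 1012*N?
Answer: 4911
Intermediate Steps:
-149 - 1012*N = -149 - 1012*(-5) = -149 + 5060 = 4911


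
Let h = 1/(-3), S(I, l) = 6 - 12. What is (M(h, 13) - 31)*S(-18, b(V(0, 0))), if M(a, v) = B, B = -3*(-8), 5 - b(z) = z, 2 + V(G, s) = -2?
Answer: 42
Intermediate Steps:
V(G, s) = -4 (V(G, s) = -2 - 2 = -4)
b(z) = 5 - z
S(I, l) = -6
h = -⅓ ≈ -0.33333
B = 24
M(a, v) = 24
(M(h, 13) - 31)*S(-18, b(V(0, 0))) = (24 - 31)*(-6) = -7*(-6) = 42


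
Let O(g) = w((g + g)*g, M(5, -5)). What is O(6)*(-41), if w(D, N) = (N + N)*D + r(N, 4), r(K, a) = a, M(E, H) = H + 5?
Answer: -164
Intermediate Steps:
M(E, H) = 5 + H
w(D, N) = 4 + 2*D*N (w(D, N) = (N + N)*D + 4 = (2*N)*D + 4 = 2*D*N + 4 = 4 + 2*D*N)
O(g) = 4 (O(g) = 4 + 2*((g + g)*g)*(5 - 5) = 4 + 2*((2*g)*g)*0 = 4 + 2*(2*g²)*0 = 4 + 0 = 4)
O(6)*(-41) = 4*(-41) = -164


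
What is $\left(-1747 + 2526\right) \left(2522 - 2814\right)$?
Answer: $-227468$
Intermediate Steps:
$\left(-1747 + 2526\right) \left(2522 - 2814\right) = 779 \left(-292\right) = -227468$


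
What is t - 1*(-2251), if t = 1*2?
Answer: 2253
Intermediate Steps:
t = 2
t - 1*(-2251) = 2 - 1*(-2251) = 2 + 2251 = 2253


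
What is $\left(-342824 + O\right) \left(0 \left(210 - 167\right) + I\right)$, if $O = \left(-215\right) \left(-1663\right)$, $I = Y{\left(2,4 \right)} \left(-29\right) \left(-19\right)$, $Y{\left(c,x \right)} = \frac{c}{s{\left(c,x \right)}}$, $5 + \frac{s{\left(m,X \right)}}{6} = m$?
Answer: $- \frac{2703757}{3} \approx -9.0125 \cdot 10^{5}$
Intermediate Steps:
$s{\left(m,X \right)} = -30 + 6 m$
$Y{\left(c,x \right)} = \frac{c}{-30 + 6 c}$
$I = - \frac{551}{9}$ ($I = \frac{1}{6} \cdot 2 \frac{1}{-5 + 2} \left(-29\right) \left(-19\right) = \frac{1}{6} \cdot 2 \frac{1}{-3} \left(-29\right) \left(-19\right) = \frac{1}{6} \cdot 2 \left(- \frac{1}{3}\right) \left(-29\right) \left(-19\right) = \left(- \frac{1}{9}\right) \left(-29\right) \left(-19\right) = \frac{29}{9} \left(-19\right) = - \frac{551}{9} \approx -61.222$)
$O = 357545$
$\left(-342824 + O\right) \left(0 \left(210 - 167\right) + I\right) = \left(-342824 + 357545\right) \left(0 \left(210 - 167\right) - \frac{551}{9}\right) = 14721 \left(0 \cdot 43 - \frac{551}{9}\right) = 14721 \left(0 - \frac{551}{9}\right) = 14721 \left(- \frac{551}{9}\right) = - \frac{2703757}{3}$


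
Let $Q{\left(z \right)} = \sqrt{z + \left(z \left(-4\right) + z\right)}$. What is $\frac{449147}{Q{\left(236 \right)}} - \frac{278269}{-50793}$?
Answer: $\frac{278269}{50793} - \frac{449147 i \sqrt{118}}{236} \approx 5.4785 - 20674.0 i$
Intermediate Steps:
$Q{\left(z \right)} = \sqrt{2} \sqrt{- z}$ ($Q{\left(z \right)} = \sqrt{z + \left(- 4 z + z\right)} = \sqrt{z - 3 z} = \sqrt{- 2 z} = \sqrt{2} \sqrt{- z}$)
$\frac{449147}{Q{\left(236 \right)}} - \frac{278269}{-50793} = \frac{449147}{\sqrt{2} \sqrt{\left(-1\right) 236}} - \frac{278269}{-50793} = \frac{449147}{\sqrt{2} \sqrt{-236}} - - \frac{278269}{50793} = \frac{449147}{\sqrt{2} \cdot 2 i \sqrt{59}} + \frac{278269}{50793} = \frac{449147}{2 i \sqrt{118}} + \frac{278269}{50793} = 449147 \left(- \frac{i \sqrt{118}}{236}\right) + \frac{278269}{50793} = - \frac{449147 i \sqrt{118}}{236} + \frac{278269}{50793} = \frac{278269}{50793} - \frac{449147 i \sqrt{118}}{236}$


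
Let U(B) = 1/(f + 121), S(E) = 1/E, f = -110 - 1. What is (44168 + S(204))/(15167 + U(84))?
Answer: 45051365/15470442 ≈ 2.9121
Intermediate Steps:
f = -111
U(B) = ⅒ (U(B) = 1/(-111 + 121) = 1/10 = ⅒)
(44168 + S(204))/(15167 + U(84)) = (44168 + 1/204)/(15167 + ⅒) = (44168 + 1/204)/(151671/10) = (9010273/204)*(10/151671) = 45051365/15470442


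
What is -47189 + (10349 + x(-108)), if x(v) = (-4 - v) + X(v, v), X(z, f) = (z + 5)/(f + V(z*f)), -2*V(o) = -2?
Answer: -3930649/107 ≈ -36735.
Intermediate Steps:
V(o) = 1 (V(o) = -1/2*(-2) = 1)
X(z, f) = (5 + z)/(1 + f) (X(z, f) = (z + 5)/(f + 1) = (5 + z)/(1 + f))
x(v) = -4 - v + (5 + v)/(1 + v) (x(v) = (-4 - v) + (5 + v)/(1 + v) = -4 - v + (5 + v)/(1 + v))
-47189 + (10349 + x(-108)) = -47189 + (10349 + (1 - 1*(-108)**2 - 4*(-108))/(1 - 108)) = -47189 + (10349 + (1 - 1*11664 + 432)/(-107)) = -47189 + (10349 - (1 - 11664 + 432)/107) = -47189 + (10349 - 1/107*(-11231)) = -47189 + (10349 + 11231/107) = -47189 + 1118574/107 = -3930649/107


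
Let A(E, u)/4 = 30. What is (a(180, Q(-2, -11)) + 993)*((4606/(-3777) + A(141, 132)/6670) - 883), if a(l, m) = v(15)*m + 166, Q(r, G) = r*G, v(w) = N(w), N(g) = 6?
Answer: -2875744554325/2519259 ≈ -1.1415e+6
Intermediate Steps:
A(E, u) = 120 (A(E, u) = 4*30 = 120)
v(w) = 6
Q(r, G) = G*r
a(l, m) = 166 + 6*m (a(l, m) = 6*m + 166 = 166 + 6*m)
(a(180, Q(-2, -11)) + 993)*((4606/(-3777) + A(141, 132)/6670) - 883) = ((166 + 6*(-11*(-2))) + 993)*((4606/(-3777) + 120/6670) - 883) = ((166 + 6*22) + 993)*((4606*(-1/3777) + 120*(1/6670)) - 883) = ((166 + 132) + 993)*((-4606/3777 + 12/667) - 883) = (298 + 993)*(-3026878/2519259 - 883) = 1291*(-2227532575/2519259) = -2875744554325/2519259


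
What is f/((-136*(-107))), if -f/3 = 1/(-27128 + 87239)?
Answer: -1/291578424 ≈ -3.4296e-9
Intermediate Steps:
f = -1/20037 (f = -3/(-27128 + 87239) = -3/60111 = -3*1/60111 = -1/20037 ≈ -4.9908e-5)
f/((-136*(-107))) = -1/(20037*((-136*(-107)))) = -1/20037/14552 = -1/20037*1/14552 = -1/291578424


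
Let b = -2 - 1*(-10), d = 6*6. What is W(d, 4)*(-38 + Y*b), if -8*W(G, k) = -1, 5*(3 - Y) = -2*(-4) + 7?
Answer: -19/4 ≈ -4.7500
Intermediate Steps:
Y = 0 (Y = 3 - (-2*(-4) + 7)/5 = 3 - (8 + 7)/5 = 3 - 1/5*15 = 3 - 3 = 0)
d = 36
b = 8 (b = -2 + 10 = 8)
W(G, k) = 1/8 (W(G, k) = -1/8*(-1) = 1/8)
W(d, 4)*(-38 + Y*b) = (-38 + 0*8)/8 = (-38 + 0)/8 = (1/8)*(-38) = -19/4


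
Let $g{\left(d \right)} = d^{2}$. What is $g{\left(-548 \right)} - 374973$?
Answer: $-74669$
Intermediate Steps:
$g{\left(-548 \right)} - 374973 = \left(-548\right)^{2} - 374973 = 300304 - 374973 = -74669$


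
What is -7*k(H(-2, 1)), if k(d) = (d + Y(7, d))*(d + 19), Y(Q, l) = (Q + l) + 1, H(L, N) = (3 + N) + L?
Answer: -1764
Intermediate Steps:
H(L, N) = 3 + L + N
Y(Q, l) = 1 + Q + l
k(d) = (8 + 2*d)*(19 + d) (k(d) = (d + (1 + 7 + d))*(d + 19) = (d + (8 + d))*(19 + d) = (8 + 2*d)*(19 + d))
-7*k(H(-2, 1)) = -7*(152 + 2*(3 - 2 + 1)² + 46*(3 - 2 + 1)) = -7*(152 + 2*2² + 46*2) = -7*(152 + 2*4 + 92) = -7*(152 + 8 + 92) = -7*252 = -1764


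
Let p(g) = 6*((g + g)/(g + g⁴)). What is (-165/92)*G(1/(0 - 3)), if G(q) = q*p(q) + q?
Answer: 9625/1196 ≈ 8.0477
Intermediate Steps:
p(g) = 12*g/(g + g⁴) (p(g) = 6*((2*g)/(g + g⁴)) = 6*(2*g/(g + g⁴)) = 12*g/(g + g⁴))
G(q) = q + 12*q/(1 + q³) (G(q) = q*(12/(1 + q³)) + q = 12*q/(1 + q³) + q = q + 12*q/(1 + q³))
(-165/92)*G(1/(0 - 3)) = (-165/92)*((13 + (1/(0 - 3))³)/((0 - 3)*(1 + (1/(0 - 3))³))) = (-165*1/92)*((13 + (1/(-3))³)/((-3)*(1 + (1/(-3))³))) = -(-55)*(13 + (-⅓)³)/(92*(1 + (-⅓)³)) = -(-55)*(13 - 1/27)/(92*(1 - 1/27)) = -(-55)*350/(92*26/27*27) = -(-55)*27*350/(92*26*27) = -165/92*(-175/39) = 9625/1196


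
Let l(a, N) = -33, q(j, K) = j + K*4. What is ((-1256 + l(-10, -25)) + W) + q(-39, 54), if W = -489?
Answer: -1601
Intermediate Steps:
q(j, K) = j + 4*K
((-1256 + l(-10, -25)) + W) + q(-39, 54) = ((-1256 - 33) - 489) + (-39 + 4*54) = (-1289 - 489) + (-39 + 216) = -1778 + 177 = -1601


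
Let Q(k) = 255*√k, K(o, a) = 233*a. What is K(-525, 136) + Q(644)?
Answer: 31688 + 510*√161 ≈ 38159.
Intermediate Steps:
K(-525, 136) + Q(644) = 233*136 + 255*√644 = 31688 + 255*(2*√161) = 31688 + 510*√161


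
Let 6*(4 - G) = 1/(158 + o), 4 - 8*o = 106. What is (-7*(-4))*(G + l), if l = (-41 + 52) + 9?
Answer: 167320/249 ≈ 671.97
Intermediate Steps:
o = -51/4 (o = 1/2 - 1/8*106 = 1/2 - 53/4 = -51/4 ≈ -12.750)
l = 20 (l = 11 + 9 = 20)
G = 6970/1743 (G = 4 - 1/(6*(158 - 51/4)) = 4 - 1/(6*581/4) = 4 - 1/6*4/581 = 4 - 2/1743 = 6970/1743 ≈ 3.9989)
(-7*(-4))*(G + l) = (-7*(-4))*(6970/1743 + 20) = 28*(41830/1743) = 167320/249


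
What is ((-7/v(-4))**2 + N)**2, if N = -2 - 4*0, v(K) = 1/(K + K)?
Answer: 9821956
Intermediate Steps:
v(K) = 1/(2*K)
N = -2 (N = -2 + 0 = -2)
((-7/v(-4))**2 + N)**2 = ((-7/((1/2)/(-4)))**2 - 2)**2 = ((-7/((1/2)*(-1/4)))**2 - 2)**2 = ((-7/(-1/8))**2 - 2)**2 = ((-7*(-8))**2 - 2)**2 = (56**2 - 2)**2 = (3136 - 2)**2 = 3134**2 = 9821956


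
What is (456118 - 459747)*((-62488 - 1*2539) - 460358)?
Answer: 1906622165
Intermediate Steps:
(456118 - 459747)*((-62488 - 1*2539) - 460358) = -3629*((-62488 - 2539) - 460358) = -3629*(-65027 - 460358) = -3629*(-525385) = 1906622165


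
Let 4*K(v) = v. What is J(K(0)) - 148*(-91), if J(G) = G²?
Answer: 13468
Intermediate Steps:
K(v) = v/4
J(K(0)) - 148*(-91) = ((¼)*0)² - 148*(-91) = 0² + 13468 = 0 + 13468 = 13468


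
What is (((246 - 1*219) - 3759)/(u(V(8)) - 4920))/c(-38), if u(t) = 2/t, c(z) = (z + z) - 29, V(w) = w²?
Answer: -39808/5510365 ≈ -0.0072242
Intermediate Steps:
c(z) = -29 + 2*z (c(z) = 2*z - 29 = -29 + 2*z)
(((246 - 1*219) - 3759)/(u(V(8)) - 4920))/c(-38) = (((246 - 1*219) - 3759)/(2/(8²) - 4920))/(-29 + 2*(-38)) = (((246 - 219) - 3759)/(2/64 - 4920))/(-29 - 76) = ((27 - 3759)/(2*(1/64) - 4920))/(-105) = -3732/(1/32 - 4920)*(-1/105) = -3732/(-157439/32)*(-1/105) = -3732*(-32/157439)*(-1/105) = (119424/157439)*(-1/105) = -39808/5510365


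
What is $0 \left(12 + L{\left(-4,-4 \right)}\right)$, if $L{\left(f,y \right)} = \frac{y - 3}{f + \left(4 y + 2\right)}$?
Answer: $0$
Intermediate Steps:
$L{\left(f,y \right)} = \frac{-3 + y}{2 + f + 4 y}$ ($L{\left(f,y \right)} = \frac{-3 + y}{f + \left(2 + 4 y\right)} = \frac{-3 + y}{2 + f + 4 y}$)
$0 \left(12 + L{\left(-4,-4 \right)}\right) = 0 \left(12 + \frac{-3 - 4}{2 - 4 + 4 \left(-4\right)}\right) = 0 \left(12 + \frac{1}{2 - 4 - 16} \left(-7\right)\right) = 0 \left(12 + \frac{1}{-18} \left(-7\right)\right) = 0 \left(12 - - \frac{7}{18}\right) = 0 \left(12 + \frac{7}{18}\right) = 0 \cdot \frac{223}{18} = 0$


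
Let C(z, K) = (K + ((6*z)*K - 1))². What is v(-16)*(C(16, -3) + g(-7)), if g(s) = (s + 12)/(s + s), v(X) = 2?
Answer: 1193691/7 ≈ 1.7053e+5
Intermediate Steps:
g(s) = (12 + s)/(2*s) (g(s) = (12 + s)/((2*s)) = (12 + s)*(1/(2*s)) = (12 + s)/(2*s))
C(z, K) = (-1 + K + 6*K*z)² (C(z, K) = (K + (6*K*z - 1))² = (K + (-1 + 6*K*z))² = (-1 + K + 6*K*z)²)
v(-16)*(C(16, -3) + g(-7)) = 2*((-1 - 3 + 6*(-3)*16)² + (½)*(12 - 7)/(-7)) = 2*((-1 - 3 - 288)² + (½)*(-⅐)*5) = 2*((-292)² - 5/14) = 2*(85264 - 5/14) = 2*(1193691/14) = 1193691/7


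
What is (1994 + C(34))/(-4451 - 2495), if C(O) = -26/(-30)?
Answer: -1301/4530 ≈ -0.28720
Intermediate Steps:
C(O) = 13/15 (C(O) = -26*(-1/30) = 13/15)
(1994 + C(34))/(-4451 - 2495) = (1994 + 13/15)/(-4451 - 2495) = (29923/15)/(-6946) = (29923/15)*(-1/6946) = -1301/4530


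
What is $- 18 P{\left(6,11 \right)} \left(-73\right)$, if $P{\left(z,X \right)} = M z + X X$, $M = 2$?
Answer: $174762$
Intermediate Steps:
$P{\left(z,X \right)} = X^{2} + 2 z$ ($P{\left(z,X \right)} = 2 z + X X = 2 z + X^{2} = X^{2} + 2 z$)
$- 18 P{\left(6,11 \right)} \left(-73\right) = - 18 \left(11^{2} + 2 \cdot 6\right) \left(-73\right) = - 18 \left(121 + 12\right) \left(-73\right) = \left(-18\right) 133 \left(-73\right) = \left(-2394\right) \left(-73\right) = 174762$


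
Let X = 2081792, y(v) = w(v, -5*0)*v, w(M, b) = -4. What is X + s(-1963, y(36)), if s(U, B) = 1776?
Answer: 2083568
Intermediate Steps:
y(v) = -4*v
X + s(-1963, y(36)) = 2081792 + 1776 = 2083568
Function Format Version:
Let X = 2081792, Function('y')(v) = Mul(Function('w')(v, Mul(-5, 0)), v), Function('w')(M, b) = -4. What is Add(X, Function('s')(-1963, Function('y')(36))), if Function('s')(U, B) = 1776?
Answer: 2083568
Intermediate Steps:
Function('y')(v) = Mul(-4, v)
Add(X, Function('s')(-1963, Function('y')(36))) = Add(2081792, 1776) = 2083568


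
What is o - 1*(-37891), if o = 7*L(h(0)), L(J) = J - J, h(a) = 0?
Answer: 37891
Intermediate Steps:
L(J) = 0
o = 0 (o = 7*0 = 0)
o - 1*(-37891) = 0 - 1*(-37891) = 0 + 37891 = 37891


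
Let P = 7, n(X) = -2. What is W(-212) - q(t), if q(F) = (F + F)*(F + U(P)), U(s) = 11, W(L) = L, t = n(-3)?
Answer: -176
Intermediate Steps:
t = -2
q(F) = 2*F*(11 + F) (q(F) = (F + F)*(F + 11) = (2*F)*(11 + F) = 2*F*(11 + F))
W(-212) - q(t) = -212 - 2*(-2)*(11 - 2) = -212 - 2*(-2)*9 = -212 - 1*(-36) = -212 + 36 = -176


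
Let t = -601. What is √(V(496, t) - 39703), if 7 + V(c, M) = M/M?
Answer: I*√39709 ≈ 199.27*I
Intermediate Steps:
V(c, M) = -6 (V(c, M) = -7 + M/M = -7 + 1 = -6)
√(V(496, t) - 39703) = √(-6 - 39703) = √(-39709) = I*√39709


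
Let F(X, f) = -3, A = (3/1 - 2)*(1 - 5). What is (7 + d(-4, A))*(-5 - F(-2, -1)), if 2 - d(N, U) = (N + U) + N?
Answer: -42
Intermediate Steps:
A = -4 (A = (3*1 - 2)*(-4) = (3 - 2)*(-4) = 1*(-4) = -4)
d(N, U) = 2 - U - 2*N (d(N, U) = 2 - ((N + U) + N) = 2 - (U + 2*N) = 2 + (-U - 2*N) = 2 - U - 2*N)
(7 + d(-4, A))*(-5 - F(-2, -1)) = (7 + (2 - 1*(-4) - 2*(-4)))*(-5 - 1*(-3)) = (7 + (2 + 4 + 8))*(-5 + 3) = (7 + 14)*(-2) = 21*(-2) = -42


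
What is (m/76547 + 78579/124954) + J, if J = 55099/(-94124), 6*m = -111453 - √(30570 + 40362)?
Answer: -89664445539449/450141151323956 - √17733/229641 ≈ -0.19977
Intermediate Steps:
m = -37151/2 - √17733/3 (m = (-111453 - √(30570 + 40362))/6 = (-111453 - √70932)/6 = (-111453 - 2*√17733)/6 = -37151/2 - √17733/3 ≈ -18620.)
J = -55099/94124 (J = 55099*(-1/94124) = -55099/94124 ≈ -0.58539)
(m/76547 + 78579/124954) + J = ((-37151/2 - √17733/3)/76547 + 78579/124954) - 55099/94124 = ((-37151/2 - √17733/3)*(1/76547) + 78579*(1/124954)) - 55099/94124 = ((-37151/153094 - √17733/229641) + 78579/124954) - 55099/94124 = (1846951843/4782426919 - √17733/229641) - 55099/94124 = -89664445539449/450141151323956 - √17733/229641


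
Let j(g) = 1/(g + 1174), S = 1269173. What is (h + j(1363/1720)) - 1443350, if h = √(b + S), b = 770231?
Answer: -2916495072330/2020643 + 2*√509851 ≈ -1.4419e+6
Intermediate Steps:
j(g) = 1/(1174 + g)
h = 2*√509851 (h = √(770231 + 1269173) = √2039404 = 2*√509851 ≈ 1428.1)
(h + j(1363/1720)) - 1443350 = (2*√509851 + 1/(1174 + 1363/1720)) - 1443350 = (2*√509851 + 1/(2020643/1720)) - 1443350 = (2*√509851 + 1720/2020643) - 1443350 = (1720/2020643 + 2*√509851) - 1443350 = -2916495072330/2020643 + 2*√509851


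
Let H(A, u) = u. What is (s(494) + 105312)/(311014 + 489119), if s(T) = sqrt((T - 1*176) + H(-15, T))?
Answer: 35104/266711 + 2*sqrt(203)/800133 ≈ 0.13165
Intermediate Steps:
s(T) = sqrt(-176 + 2*T) (s(T) = sqrt((T - 1*176) + T) = sqrt((T - 176) + T) = sqrt((-176 + T) + T) = sqrt(-176 + 2*T))
(s(494) + 105312)/(311014 + 489119) = (sqrt(-176 + 2*494) + 105312)/(311014 + 489119) = (sqrt(-176 + 988) + 105312)/800133 = (sqrt(812) + 105312)*(1/800133) = (2*sqrt(203) + 105312)*(1/800133) = (105312 + 2*sqrt(203))*(1/800133) = 35104/266711 + 2*sqrt(203)/800133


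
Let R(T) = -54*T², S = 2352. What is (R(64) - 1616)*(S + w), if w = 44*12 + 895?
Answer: -841070000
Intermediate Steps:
w = 1423 (w = 528 + 895 = 1423)
(R(64) - 1616)*(S + w) = (-54*64² - 1616)*(2352 + 1423) = (-54*4096 - 1616)*3775 = (-221184 - 1616)*3775 = -222800*3775 = -841070000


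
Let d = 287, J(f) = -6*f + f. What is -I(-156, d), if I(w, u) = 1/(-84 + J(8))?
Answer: 1/124 ≈ 0.0080645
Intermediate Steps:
J(f) = -5*f
I(w, u) = -1/124 (I(w, u) = 1/(-84 - 5*8) = 1/(-84 - 40) = 1/(-124) = -1/124)
-I(-156, d) = -1*(-1/124) = 1/124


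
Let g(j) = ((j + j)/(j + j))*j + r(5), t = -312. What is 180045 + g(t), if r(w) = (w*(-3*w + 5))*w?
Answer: 179483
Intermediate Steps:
r(w) = w²*(5 - 3*w) (r(w) = (w*(5 - 3*w))*w = w²*(5 - 3*w))
g(j) = -250 + j (g(j) = ((j + j)/(j + j))*j + 5²*(5 - 3*5) = ((2*j)/((2*j)))*j + 25*(5 - 15) = ((2*j)*(1/(2*j)))*j + 25*(-10) = 1*j - 250 = j - 250 = -250 + j)
180045 + g(t) = 180045 + (-250 - 312) = 180045 - 562 = 179483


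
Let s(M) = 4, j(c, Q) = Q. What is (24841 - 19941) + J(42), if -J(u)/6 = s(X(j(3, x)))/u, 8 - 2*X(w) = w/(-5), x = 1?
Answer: 34296/7 ≈ 4899.4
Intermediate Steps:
X(w) = 4 + w/10 (X(w) = 4 - w/(2*(-5)) = 4 - w*(-1)/(2*5) = 4 - (-1)*w/10 = 4 + w/10)
J(u) = -24/u
(24841 - 19941) + J(42) = (24841 - 19941) - 24/42 = 4900 - 24*1/42 = 4900 - 4/7 = 34296/7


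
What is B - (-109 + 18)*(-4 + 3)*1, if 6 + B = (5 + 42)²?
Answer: 2112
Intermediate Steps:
B = 2203 (B = -6 + (5 + 42)² = -6 + 47² = -6 + 2209 = 2203)
B - (-109 + 18)*(-4 + 3)*1 = 2203 - (-109 + 18)*(-4 + 3)*1 = 2203 - (-91)*(-1*1) = 2203 - (-91)*(-1) = 2203 - 1*91 = 2203 - 91 = 2112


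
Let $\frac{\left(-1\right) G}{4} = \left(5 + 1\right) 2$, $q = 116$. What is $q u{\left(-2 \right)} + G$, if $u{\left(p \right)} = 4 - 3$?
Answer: $68$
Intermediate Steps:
$u{\left(p \right)} = 1$ ($u{\left(p \right)} = 4 - 3 = 1$)
$G = -48$ ($G = - 4 \left(5 + 1\right) 2 = - 4 \cdot 6 \cdot 2 = \left(-4\right) 12 = -48$)
$q u{\left(-2 \right)} + G = 116 \cdot 1 - 48 = 116 - 48 = 68$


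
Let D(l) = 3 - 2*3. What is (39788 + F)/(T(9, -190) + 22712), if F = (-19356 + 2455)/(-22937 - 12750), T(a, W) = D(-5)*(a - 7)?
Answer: 1419931257/810309022 ≈ 1.7523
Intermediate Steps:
D(l) = -3 (D(l) = 3 - 6 = -3)
T(a, W) = 21 - 3*a (T(a, W) = -3*(a - 7) = -3*(-7 + a) = 21 - 3*a)
F = 16901/35687 (F = -16901/(-35687) = -16901*(-1/35687) = 16901/35687 ≈ 0.47359)
(39788 + F)/(T(9, -190) + 22712) = (39788 + 16901/35687)/((21 - 3*9) + 22712) = 1419931257/(35687*((21 - 27) + 22712)) = 1419931257/(35687*(-6 + 22712)) = (1419931257/35687)/22706 = (1419931257/35687)*(1/22706) = 1419931257/810309022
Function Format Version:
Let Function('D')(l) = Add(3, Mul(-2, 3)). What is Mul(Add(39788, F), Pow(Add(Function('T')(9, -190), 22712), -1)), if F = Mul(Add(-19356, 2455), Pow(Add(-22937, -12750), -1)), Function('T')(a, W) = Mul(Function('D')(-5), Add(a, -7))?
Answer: Rational(1419931257, 810309022) ≈ 1.7523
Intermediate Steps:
Function('D')(l) = -3 (Function('D')(l) = Add(3, -6) = -3)
Function('T')(a, W) = Add(21, Mul(-3, a)) (Function('T')(a, W) = Mul(-3, Add(a, -7)) = Mul(-3, Add(-7, a)) = Add(21, Mul(-3, a)))
F = Rational(16901, 35687) (F = Mul(-16901, Pow(-35687, -1)) = Mul(-16901, Rational(-1, 35687)) = Rational(16901, 35687) ≈ 0.47359)
Mul(Add(39788, F), Pow(Add(Function('T')(9, -190), 22712), -1)) = Mul(Add(39788, Rational(16901, 35687)), Pow(Add(Add(21, Mul(-3, 9)), 22712), -1)) = Mul(Rational(1419931257, 35687), Pow(Add(Add(21, -27), 22712), -1)) = Mul(Rational(1419931257, 35687), Pow(Add(-6, 22712), -1)) = Mul(Rational(1419931257, 35687), Pow(22706, -1)) = Mul(Rational(1419931257, 35687), Rational(1, 22706)) = Rational(1419931257, 810309022)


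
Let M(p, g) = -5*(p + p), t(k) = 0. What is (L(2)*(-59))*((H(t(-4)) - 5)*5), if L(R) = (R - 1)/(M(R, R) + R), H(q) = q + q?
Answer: -1475/18 ≈ -81.944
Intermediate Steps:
H(q) = 2*q
M(p, g) = -10*p
L(R) = -(-1 + R)/(9*R) (L(R) = (R - 1)/(-10*R + R) = (-1 + R)/((-9*R)) = (-1 + R)*(-1/(9*R)) = -(-1 + R)/(9*R))
(L(2)*(-59))*((H(t(-4)) - 5)*5) = (((⅑)*(1 - 1*2)/2)*(-59))*((2*0 - 5)*5) = (((⅑)*(½)*(1 - 2))*(-59))*((0 - 5)*5) = (((⅑)*(½)*(-1))*(-59))*(-5*5) = -1/18*(-59)*(-25) = (59/18)*(-25) = -1475/18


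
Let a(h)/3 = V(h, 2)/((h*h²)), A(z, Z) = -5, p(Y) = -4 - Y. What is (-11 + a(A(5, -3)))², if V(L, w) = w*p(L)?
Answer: 1907161/15625 ≈ 122.06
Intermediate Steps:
V(L, w) = w*(-4 - L)
a(h) = 3*(-8 - 2*h)/h³ (a(h) = 3*((-1*2*(4 + h))/((h*h²))) = 3*((-8 - 2*h)/(h³)) = 3*((-8 - 2*h)/h³) = 3*(-8 - 2*h)/h³)
(-11 + a(A(5, -3)))² = (-11 + 6*(-4 - 1*(-5))/(-5)³)² = (-11 + 6*(-1/125)*(-4 + 5))² = (-11 + 6*(-1/125)*1)² = (-11 - 6/125)² = (-1381/125)² = 1907161/15625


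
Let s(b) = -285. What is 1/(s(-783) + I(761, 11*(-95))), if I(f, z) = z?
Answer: -1/1330 ≈ -0.00075188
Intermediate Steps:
1/(s(-783) + I(761, 11*(-95))) = 1/(-285 + 11*(-95)) = 1/(-285 - 1045) = 1/(-1330) = -1/1330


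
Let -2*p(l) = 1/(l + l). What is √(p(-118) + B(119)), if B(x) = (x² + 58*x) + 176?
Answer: √1182927462/236 ≈ 145.74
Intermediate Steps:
B(x) = 176 + x² + 58*x
p(l) = -1/(4*l) (p(l) = -1/(2*(l + l)) = -1/(2*l)/2 = -1/(4*l))
√(p(-118) + B(119)) = √(-¼/(-118) + (176 + 119² + 58*119)) = √(-¼*(-1/118) + (176 + 14161 + 6902)) = √(1/472 + 21239) = √(10024809/472) = √1182927462/236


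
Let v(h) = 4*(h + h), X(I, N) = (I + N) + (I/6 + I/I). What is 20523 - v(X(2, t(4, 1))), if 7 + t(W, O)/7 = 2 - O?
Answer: 62497/3 ≈ 20832.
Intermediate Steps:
t(W, O) = -35 - 7*O (t(W, O) = -49 + 7*(2 - O) = -49 + (14 - 7*O) = -35 - 7*O)
X(I, N) = 1 + N + 7*I/6 (X(I, N) = (I + N) + (I*(1/6) + 1) = (I + N) + (I/6 + 1) = (I + N) + (1 + I/6) = 1 + N + 7*I/6)
v(h) = 8*h (v(h) = 4*(2*h) = 8*h)
20523 - v(X(2, t(4, 1))) = 20523 - 8*(1 + (-35 - 7*1) + (7/6)*2) = 20523 - 8*(1 + (-35 - 7) + 7/3) = 20523 - 8*(1 - 42 + 7/3) = 20523 - 8*(-116)/3 = 20523 - 1*(-928/3) = 20523 + 928/3 = 62497/3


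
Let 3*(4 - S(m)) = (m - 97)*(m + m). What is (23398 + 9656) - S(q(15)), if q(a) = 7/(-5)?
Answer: 828546/25 ≈ 33142.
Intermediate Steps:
q(a) = -7/5 (q(a) = 7*(-⅕) = -7/5)
S(m) = 4 - 2*m*(-97 + m)/3 (S(m) = 4 - (m - 97)*(m + m)/3 = 4 - (-97 + m)*2*m/3 = 4 - 2*m*(-97 + m)/3)
(23398 + 9656) - S(q(15)) = (23398 + 9656) - (4 - 2*(-7/5)²/3 + (194/3)*(-7/5)) = 33054 - (4 - ⅔*49/25 - 1358/15) = 33054 - (4 - 98/75 - 1358/15) = 33054 - 1*(-2196/25) = 33054 + 2196/25 = 828546/25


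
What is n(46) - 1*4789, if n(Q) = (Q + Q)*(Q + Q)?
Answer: 3675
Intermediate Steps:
n(Q) = 4*Q² (n(Q) = (2*Q)*(2*Q) = 4*Q²)
n(46) - 1*4789 = 4*46² - 1*4789 = 4*2116 - 4789 = 8464 - 4789 = 3675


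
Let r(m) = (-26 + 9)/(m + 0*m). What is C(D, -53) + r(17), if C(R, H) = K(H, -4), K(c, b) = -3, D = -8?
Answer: -4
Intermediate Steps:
C(R, H) = -3
r(m) = -17/m (r(m) = -17/(m + 0) = -17/m)
C(D, -53) + r(17) = -3 - 17/17 = -3 - 17*1/17 = -3 - 1 = -4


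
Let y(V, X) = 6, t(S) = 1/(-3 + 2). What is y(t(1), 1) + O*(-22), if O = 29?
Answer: -632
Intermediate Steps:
t(S) = -1 (t(S) = 1/(-1) = -1)
y(t(1), 1) + O*(-22) = 6 + 29*(-22) = 6 - 638 = -632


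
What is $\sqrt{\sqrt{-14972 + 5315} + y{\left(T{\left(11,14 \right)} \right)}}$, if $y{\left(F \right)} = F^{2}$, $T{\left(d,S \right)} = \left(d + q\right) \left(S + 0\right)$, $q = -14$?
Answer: $\sqrt{1764 + 3 i \sqrt{1073}} \approx 42.016 + 1.1694 i$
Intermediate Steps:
$T{\left(d,S \right)} = S \left(-14 + d\right)$ ($T{\left(d,S \right)} = \left(d - 14\right) \left(S + 0\right) = \left(-14 + d\right) S = S \left(-14 + d\right)$)
$\sqrt{\sqrt{-14972 + 5315} + y{\left(T{\left(11,14 \right)} \right)}} = \sqrt{\sqrt{-14972 + 5315} + \left(14 \left(-14 + 11\right)\right)^{2}} = \sqrt{\sqrt{-9657} + \left(14 \left(-3\right)\right)^{2}} = \sqrt{3 i \sqrt{1073} + \left(-42\right)^{2}} = \sqrt{3 i \sqrt{1073} + 1764} = \sqrt{1764 + 3 i \sqrt{1073}}$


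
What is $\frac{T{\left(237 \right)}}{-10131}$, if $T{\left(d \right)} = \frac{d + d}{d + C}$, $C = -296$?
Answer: $\frac{158}{199243} \approx 0.000793$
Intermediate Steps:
$T{\left(d \right)} = \frac{2 d}{-296 + d}$ ($T{\left(d \right)} = \frac{d + d}{d - 296} = \frac{2 d}{-296 + d}$)
$\frac{T{\left(237 \right)}}{-10131} = \frac{2 \cdot 237 \frac{1}{-296 + 237}}{-10131} = 2 \cdot 237 \frac{1}{-59} \left(- \frac{1}{10131}\right) = 2 \cdot 237 \left(- \frac{1}{59}\right) \left(- \frac{1}{10131}\right) = \left(- \frac{474}{59}\right) \left(- \frac{1}{10131}\right) = \frac{158}{199243}$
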